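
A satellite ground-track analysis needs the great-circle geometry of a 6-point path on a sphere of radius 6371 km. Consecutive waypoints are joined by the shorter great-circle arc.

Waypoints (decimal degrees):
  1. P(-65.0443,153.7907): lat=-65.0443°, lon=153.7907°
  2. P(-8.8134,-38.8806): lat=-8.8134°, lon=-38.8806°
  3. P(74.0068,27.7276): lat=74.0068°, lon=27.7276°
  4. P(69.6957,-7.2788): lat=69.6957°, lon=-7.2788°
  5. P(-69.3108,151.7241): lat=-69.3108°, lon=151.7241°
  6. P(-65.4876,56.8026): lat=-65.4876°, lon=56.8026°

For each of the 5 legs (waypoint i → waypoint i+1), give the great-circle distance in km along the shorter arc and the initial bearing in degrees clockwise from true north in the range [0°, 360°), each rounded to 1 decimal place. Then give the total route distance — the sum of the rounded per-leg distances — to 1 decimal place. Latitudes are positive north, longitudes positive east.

Leg 1: φ1=-1.1352372, φ2=-0.1538228, Δφ=0.9814143, Δλ=-3.3627486 rad; a=sin²(Δφ/2)+cosφ1·cosφ2·sin²(Δλ/2)=0.6339346194; c=2·atan2(√a, √(1-a))=1.841977093; dist=6371·c=11735.236 ≈ 11735.2 km; running total=11735.2 km
Leg 1 bearing: y=sinΔλ·cosφ2=0.21676747, x=cosφ1·sinφ2-sinφ1·cosφ2·cosΔλ=-0.93875339; θ=atan2(y, x)=166.9977° ≈ 167.0°
Leg 2: φ1=-0.1538228, φ2=1.2916623, Δφ=1.4454852, Δλ=1.1625324 rad; a=sin²(Δφ/2)+cosφ1·cosφ2·sin²(Δλ/2)=0.5195954433; c=2·atan2(√a, √(1-a))=1.609997253; dist=6371·c=10257.292 ≈ 10257.3 km; running total=21992.5 km
Leg 2 bearing: y=sinΔλ·cosφ2=0.25287841, x=cosφ1·sinφ2-sinφ1·cosφ2·cosΔλ=0.96670398; θ=atan2(y, x)=14.6594° ≈ 14.7°
Leg 3: φ1=1.2916623, φ2=1.2164194, Δφ=-0.0752429, Δλ=-0.6109769 rad; a=sin²(Δφ/2)+cosφ1·cosφ2·sin²(Δλ/2)=0.0100630457; c=2·atan2(√a, √(1-a))=0.200967490; dist=6371·c=1280.364 ≈ 1280.4 km; running total=23272.9 km
Leg 3 bearing: y=sinΔλ·cosφ2=-0.19906624, x=cosφ1·sinφ2-sinφ1·cosφ2·cosΔλ=-0.01482419; θ=atan2(y, x)=-94.2589° <0 so +360° → 265.7411° ≈ 265.7°
Leg 4: φ1=1.2164194, φ2=-1.2097017, Δφ=-2.4261211, Δλ=2.7751241 rad; a=sin²(Δφ/2)+cosφ1·cosφ2·sin²(Δλ/2)=0.9959184189; c=2·atan2(√a, √(1-a))=3.013731067; dist=6371·c=19200.481 ≈ 19200.5 km; running total=42473.4 km
Leg 4 bearing: y=sinΔλ·cosφ2=0.12659417, x=cosφ1·sinφ2-sinφ1·cosφ2·cosΔλ=-0.01528410; θ=atan2(y, x)=96.8842° ≈ 96.9°
Leg 5: φ1=-1.2097017, φ2=-1.1429742, Δφ=0.0667274, Δλ=-1.6566927 rad; a=sin²(Δφ/2)+cosφ1·cosφ2·sin²(Δλ/2)=0.0806903740; c=2·atan2(√a, √(1-a))=0.576052866; dist=6371·c=3670.033 ≈ 3670.0 km; running total=46143.4 km
Leg 5 bearing: y=sinΔλ·cosφ2=-0.41336054, x=cosφ1·sinφ2-sinφ1·cosφ2·cosΔλ=-0.35475458; θ=atan2(y, x)=-130.6369° <0 so +360° → 229.3631° ≈ 229.4°

Leg 1: dist=11735.2 km, bearing=167.0°
Leg 2: dist=10257.3 km, bearing=14.7°
Leg 3: dist=1280.4 km, bearing=265.7°
Leg 4: dist=19200.5 km, bearing=96.9°
Leg 5: dist=3670.0 km, bearing=229.4°
Total: 46143.4 km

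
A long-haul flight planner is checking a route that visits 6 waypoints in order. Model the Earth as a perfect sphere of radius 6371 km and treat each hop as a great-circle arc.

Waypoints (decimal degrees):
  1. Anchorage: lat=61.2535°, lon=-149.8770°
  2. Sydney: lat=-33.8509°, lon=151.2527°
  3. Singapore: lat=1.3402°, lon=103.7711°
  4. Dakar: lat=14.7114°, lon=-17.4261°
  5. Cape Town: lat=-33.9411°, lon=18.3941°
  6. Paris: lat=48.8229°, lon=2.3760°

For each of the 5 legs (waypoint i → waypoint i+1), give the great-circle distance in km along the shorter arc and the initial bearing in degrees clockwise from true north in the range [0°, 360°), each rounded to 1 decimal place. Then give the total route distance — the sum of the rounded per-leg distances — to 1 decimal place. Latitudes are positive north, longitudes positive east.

Leg 1: φ1=1.0690753, φ2=-0.5908097, Δφ=-1.6598849, Δλ=5.2557047 rad; a=sin²(Δφ/2)+cosφ1·cosφ2·sin²(Δλ/2)=0.6409479270; c=2·atan2(√a, √(1-a))=1.856565854; dist=6371·c=11828.181 ≈ 11828.2 km; running total=11828.2 km
Leg 1 bearing: y=sinΔλ·cosφ2=-0.71089874, x=cosφ1·sinφ2-sinφ1·cosφ2·cosΔλ=-0.64432733; θ=atan2(y, x)=-132.1878° <0 so +360° → 227.8122° ≈ 227.8°
Leg 2: φ1=-0.5908097, φ2=0.0233909, Δφ=0.6142006, Δλ=-0.8287103 rad; a=sin²(Δφ/2)+cosφ1·cosφ2·sin²(Δλ/2)=0.2259571945; c=2·atan2(√a, √(1-a))=0.990722593; dist=6371·c=6311.894 ≈ 6311.9 km; running total=18140.1 km
Leg 2 bearing: y=sinΔλ·cosφ2=-0.73685871, x=cosφ1·sinφ2-sinφ1·cosφ2·cosΔλ=0.39577948; θ=atan2(y, x)=-61.7590° <0 so +360° → 298.2410° ≈ 298.2°
Leg 3: φ1=0.0233909, φ2=0.2567624, Δφ=0.2333715, Δλ=-2.1152902 rad; a=sin²(Δφ/2)+cosφ1·cosφ2·sin²(Δλ/2)=0.7474637929; c=2·atan2(√a, √(1-a))=2.088547820; dist=6371·c=13306.138 ≈ 13306.1 km; running total=31446.2 km
Leg 3 bearing: y=sinΔλ·cosφ2=-0.82734755, x=cosφ1·sinφ2-sinφ1·cosφ2·cosΔλ=0.26559880; θ=atan2(y, x)=-72.2021° <0 so +360° → 287.7979° ≈ 287.8°
Leg 4: φ1=0.2567624, φ2=-0.5923839, Δφ=-0.8491463, Δλ=0.6251804 rad; a=sin²(Δφ/2)+cosφ1·cosφ2·sin²(Δλ/2)=0.2455732446; c=2·atan2(√a, √(1-a))=1.036943867; dist=6371·c=6606.369 ≈ 6606.4 km; running total=38052.6 km
Leg 4 bearing: y=sinΔλ·cosφ2=0.48552509, x=cosφ1·sinφ2-sinφ1·cosφ2·cosΔλ=-0.71086812; θ=atan2(y, x)=145.6668° ≈ 145.7°
Leg 5: φ1=-0.5923839, φ2=0.8521204, Δφ=1.4445043, Δλ=-0.2795686 rad; a=sin²(Δφ/2)+cosφ1·cosφ2·sin²(Δλ/2)=0.4476250764; c=2·atan2(√a, √(1-a))=1.465853966; dist=6371·c=9338.956 ≈ 9339.0 km; running total=47391.6 km
Leg 5 bearing: y=sinΔλ·cosφ2=-0.18167644, x=cosφ1·sinφ2-sinφ1·cosφ2·cosΔλ=0.97776334; θ=atan2(y, x)=-10.5260° <0 so +360° → 349.4740° ≈ 349.5°

Leg 1: dist=11828.2 km, bearing=227.8°
Leg 2: dist=6311.9 km, bearing=298.2°
Leg 3: dist=13306.1 km, bearing=287.8°
Leg 4: dist=6606.4 km, bearing=145.7°
Leg 5: dist=9339.0 km, bearing=349.5°
Total: 47391.6 km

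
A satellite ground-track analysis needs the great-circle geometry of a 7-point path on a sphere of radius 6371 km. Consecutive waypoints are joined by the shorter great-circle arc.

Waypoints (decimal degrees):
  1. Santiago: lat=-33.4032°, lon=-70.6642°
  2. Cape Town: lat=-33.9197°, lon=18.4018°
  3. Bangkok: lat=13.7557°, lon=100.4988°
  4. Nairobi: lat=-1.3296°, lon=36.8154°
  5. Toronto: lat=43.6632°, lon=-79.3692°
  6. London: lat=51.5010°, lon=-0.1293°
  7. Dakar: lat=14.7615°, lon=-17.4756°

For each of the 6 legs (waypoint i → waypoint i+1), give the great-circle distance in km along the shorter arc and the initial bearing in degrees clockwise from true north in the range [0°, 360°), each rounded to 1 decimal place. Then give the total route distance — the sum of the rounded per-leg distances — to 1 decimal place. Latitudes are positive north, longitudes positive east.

Leg 1: dist=7942.4 km, bearing=118.9°
Leg 2: dist=10146.9 km, bearing=74.2°
Leg 3: dist=7211.0 km, bearing=261.9°
Leg 4: dist=12184.9 km, bearing=316.4°
Leg 5: dist=5711.1 km, bearing=51.5°
Leg 6: dist=4368.5 km, bearing=207.1°
Total: 47564.8 km

Leg 1: φ1=-0.5829958, φ2=-0.5920104, Δφ=-0.0090146, Δλ=1.5544950 rad; a=sin²(Δφ/2)+cosφ1·cosφ2·sin²(Δλ/2)=0.3407483555; c=2·atan2(√a, √(1-a))=1.246646199; dist=6371·c=7942.383 ≈ 7942.4 km; running total=7942.4 km
Leg 1 bearing: y=sinΔλ·cosφ2=0.82971021, x=cosφ1·sinφ2-sinφ1·cosφ2·cosΔλ=-0.45840661; θ=atan2(y, x)=118.9202° ≈ 118.9°
Leg 2: φ1=-0.5920104, φ2=0.2400823, Δφ=0.8320927, Δλ=1.4328630 rad; a=sin²(Δφ/2)+cosφ1·cosφ2·sin²(Δλ/2)=0.5109325244; c=2·atan2(√a, √(1-a))=1.592663118; dist=6371·c=10146.857 ≈ 10146.9 km; running total=18089.3 km
Leg 2 bearing: y=sinΔλ·cosφ2=0.96209309, x=cosφ1·sinφ2-sinφ1·cosφ2·cosΔλ=0.27184333; θ=atan2(y, x)=74.2221° ≈ 74.2°
Leg 3: φ1=0.2400823, φ2=-0.0232059, Δφ=-0.2632882, Δλ=-1.1114850 rad; a=sin²(Δφ/2)+cosφ1·cosφ2·sin²(Δλ/2)=0.2875089637; c=2·atan2(√a, √(1-a))=1.131854246; dist=6371·c=7211.043 ≈ 7211.0 km; running total=25300.3 km
Leg 3 bearing: y=sinΔλ·cosφ2=-0.89611668, x=cosφ1·sinφ2-sinφ1·cosφ2·cosΔλ=-0.12792625; θ=atan2(y, x)=-98.1244° <0 so +360° → 261.8756° ≈ 261.9°
Leg 4: φ1=-0.0232059, φ2=0.7620666, Δφ=0.7852725, Δλ=-2.0278038 rad; a=sin²(Δφ/2)+cosφ1·cosφ2·sin²(Δλ/2)=0.6675749919; c=2·atan2(√a, √(1-a))=1.912560743; dist=6371·c=12184.924 ≈ 12184.9 km; running total=37485.2 km
Leg 4 bearing: y=sinΔλ·cosφ2=-0.64917216, x=cosφ1·sinφ2-sinφ1·cosφ2·cosΔλ=0.68282501; θ=atan2(y, x)=-43.5527° <0 so +360° → 316.4473° ≈ 316.4°
Leg 5: φ1=0.7620666, φ2=0.8988620, Δφ=0.1367954, Δλ=1.3829972 rad; a=sin²(Δφ/2)+cosφ1·cosφ2·sin²(Δλ/2)=0.1877957925; c=2·atan2(√a, √(1-a))=0.896422399; dist=6371·c=5711.107 ≈ 5711.1 km; running total=43196.3 km
Leg 5 bearing: y=sinΔλ·cosφ2=0.61155586, x=cosφ1·sinφ2-sinφ1·cosφ2·cosΔλ=0.48591518; θ=atan2(y, x)=51.5309° ≈ 51.5°
Leg 6: φ1=0.8988620, φ2=0.2576368, Δφ=-0.6412252, Δλ=-0.3027500 rad; a=sin²(Δφ/2)+cosφ1·cosφ2·sin²(Δλ/2)=0.1130066827; c=2·atan2(√a, √(1-a))=0.685683183; dist=6371·c=4368.488 ≈ 4368.5 km; running total=47564.8 km
Leg 6 bearing: y=sinΔλ·cosφ2=-0.28830593, x=cosφ1·sinφ2-sinφ1·cosφ2·cosΔλ=-0.56375915; θ=atan2(y, x)=-152.9148° <0 so +360° → 207.0852° ≈ 207.1°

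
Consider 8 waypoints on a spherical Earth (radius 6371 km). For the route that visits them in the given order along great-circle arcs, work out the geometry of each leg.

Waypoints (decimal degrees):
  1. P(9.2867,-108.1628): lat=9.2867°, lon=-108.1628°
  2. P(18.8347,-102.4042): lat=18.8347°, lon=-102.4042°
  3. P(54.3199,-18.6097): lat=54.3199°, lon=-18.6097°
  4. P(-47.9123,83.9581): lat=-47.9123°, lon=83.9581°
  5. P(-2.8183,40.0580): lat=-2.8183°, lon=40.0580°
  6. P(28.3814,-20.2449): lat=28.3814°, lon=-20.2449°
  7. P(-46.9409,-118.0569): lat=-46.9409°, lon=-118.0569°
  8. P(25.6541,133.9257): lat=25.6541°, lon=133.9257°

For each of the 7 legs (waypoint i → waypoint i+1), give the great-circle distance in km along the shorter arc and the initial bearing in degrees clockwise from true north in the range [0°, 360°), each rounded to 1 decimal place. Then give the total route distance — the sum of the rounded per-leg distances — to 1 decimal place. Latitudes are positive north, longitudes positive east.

Leg 1: φ1=0.1620835, φ2=0.3287275, Δφ=0.1666440, Δλ=0.1005065 rad; a=sin²(Δφ/2)+cosφ1·cosφ2·sin²(Δλ/2)=0.0092833607; c=2·atan2(√a, √(1-a))=0.192999800; dist=6371·c=1229.602 ≈ 1229.6 km; running total=1229.6 km
Leg 1 bearing: y=sinΔλ·cosφ2=0.09496473, x=cosφ1·sinφ2-sinφ1·cosφ2·cosΔλ=0.16664459; θ=atan2(y, x)=29.6773° ≈ 29.7°
Leg 2: φ1=0.3287275, φ2=0.9480611, Δφ=0.6193336, Δλ=1.4624899 rad; a=sin²(Δφ/2)+cosφ1·cosφ2·sin²(Δλ/2)=0.3390455257; c=2·atan2(√a, √(1-a))=1.243051255; dist=6371·c=7919.480 ≈ 7919.5 km; running total=9149.1 km
Leg 2 bearing: y=sinΔλ·cosφ2=0.57984157, x=cosφ1·sinφ2-sinφ1·cosφ2·cosΔλ=0.74843729; θ=atan2(y, x)=37.7662° ≈ 37.8°
Leg 3: φ1=0.9480611, φ2=-0.8362274, Δφ=-1.7842885, Δλ=1.7901458 rad; a=sin²(Δφ/2)+cosφ1·cosφ2·sin²(Δλ/2)=0.8439399916; c=2·atan2(√a, √(1-a))=2.329360482; dist=6371·c=14840.356 ≈ 14840.4 km; running total=23989.5 km
Leg 3 bearing: y=sinΔλ·cosφ2=0.65420718, x=cosφ1·sinφ2-sinφ1·cosφ2·cosΔλ=-0.31437890; θ=atan2(y, x)=115.6666° ≈ 115.7°
Leg 4: φ1=-0.8362274, φ2=-0.0491886, Δφ=0.7870388, Δλ=-0.7662013 rad; a=sin²(Δφ/2)+cosφ1·cosφ2·sin²(Δλ/2)=0.2405669873; c=2·atan2(√a, √(1-a))=1.025272421; dist=6371·c=6532.011 ≈ 6532.0 km; running total=30521.5 km
Leg 4 bearing: y=sinΔλ·cosφ2=-0.69256440, x=cosφ1·sinφ2-sinφ1·cosφ2·cosΔλ=0.50113131; θ=atan2(y, x)=-54.1110° <0 so +360° → 305.8890° ≈ 305.9°
Leg 5: φ1=-0.0491886, φ2=0.4953489, Δφ=0.5445375, Δλ=-1.0524842 rad; a=sin²(Δφ/2)+cosφ1·cosφ2·sin²(Δλ/2)=0.2940158515; c=2·atan2(√a, √(1-a))=1.146183197; dist=6371·c=7302.333 ≈ 7302.3 km; running total=37823.8 km
Leg 5 bearing: y=sinΔλ·cosφ2=-0.76424661, x=cosφ1·sinφ2-sinφ1·cosφ2·cosΔλ=0.49619476; θ=atan2(y, x)=-57.0059° <0 so +360° → 302.9941° ≈ 303.0°
Leg 6: φ1=0.4953489, φ2=-0.8192733, Δφ=-1.3146221, Δλ=-1.7071414 rad; a=sin²(Δφ/2)+cosφ1·cosφ2·sin²(Δλ/2)=0.7144766918; c=2·atan2(√a, √(1-a))=2.014130160; dist=6371·c=12832.023 ≈ 12832.0 km; running total=50655.8 km
Leg 6 bearing: y=sinΔλ·cosφ2=-0.67641603, x=cosφ1·sinφ2-sinφ1·cosφ2·cosΔλ=-0.59871559; θ=atan2(y, x)=-131.5130° <0 so +360° → 228.4870° ≈ 228.5°
Leg 7: φ1=-0.8192733, φ2=0.4477485, Δφ=1.2670218, Δλ=4.3979260 rad; a=sin²(Δφ/2)+cosφ1·cosφ2·sin²(Δλ/2)=0.7533437540; c=2·atan2(√a, √(1-a))=2.102134540; dist=6371·c=13392.699 ≈ 13392.7 km; running total=64048.5 km
Leg 7 bearing: y=sinΔλ·cosφ2=-0.85722067, x=cosφ1·sinφ2-sinφ1·cosφ2·cosΔλ=0.09187217; θ=atan2(y, x)=-83.8827° <0 so +360° → 276.1173° ≈ 276.1°

Leg 1: dist=1229.6 km, bearing=29.7°
Leg 2: dist=7919.5 km, bearing=37.8°
Leg 3: dist=14840.4 km, bearing=115.7°
Leg 4: dist=6532.0 km, bearing=305.9°
Leg 5: dist=7302.3 km, bearing=303.0°
Leg 6: dist=12832.0 km, bearing=228.5°
Leg 7: dist=13392.7 km, bearing=276.1°
Total: 64048.5 km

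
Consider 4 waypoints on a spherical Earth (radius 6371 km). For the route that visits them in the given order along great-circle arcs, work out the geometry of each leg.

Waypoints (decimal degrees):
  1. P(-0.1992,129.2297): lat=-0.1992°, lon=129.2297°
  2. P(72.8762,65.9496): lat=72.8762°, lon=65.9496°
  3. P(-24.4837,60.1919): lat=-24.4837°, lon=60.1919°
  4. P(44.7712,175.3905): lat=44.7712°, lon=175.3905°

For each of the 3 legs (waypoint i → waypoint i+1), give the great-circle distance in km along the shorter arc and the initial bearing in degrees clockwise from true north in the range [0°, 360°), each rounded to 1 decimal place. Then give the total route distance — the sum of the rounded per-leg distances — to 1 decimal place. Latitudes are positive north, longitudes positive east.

Leg 1: dist=9183.0 km, bearing=344.6°
Leg 2: dist=10834.6 km, bearing=185.3°
Leg 3: dist=13848.0 km, bearing=51.2°
Total: 33865.6 km

Leg 1: φ1=-0.0034767, φ2=1.2719296, Δφ=1.2754063, Δλ=-1.1044461 rad; a=sin²(Δφ/2)+cosφ1·cosφ2·sin²(Δλ/2)=0.4354678671; c=2·atan2(√a, √(1-a))=1.441371032; dist=6371·c=9182.975 ≈ 9183.0 km; running total=9183.0 km
Leg 1 bearing: y=sinΔλ·cosφ2=-0.26299592, x=cosφ1·sinφ2-sinφ1·cosφ2·cosΔλ=0.95612529; θ=atan2(y, x)=-15.3797° <0 so +360° → 344.6203° ≈ 344.6°
Leg 2: φ1=1.2719296, φ2=-0.4273212, Δφ=-1.6992508, Δλ=-0.1004908 rad; a=sin²(Δφ/2)+cosφ1·cosφ2·sin²(Δλ/2)=0.5647266849; c=2·atan2(√a, √(1-a))=1.700614018; dist=6371·c=10834.612 ≈ 10834.6 km; running total=20017.6 km
Leg 2 bearing: y=sinΔλ·cosφ2=-0.09130076, x=cosφ1·sinφ2-sinφ1·cosφ2·cosΔλ=-0.98737328; θ=atan2(y, x)=-174.7170° <0 so +360° → 185.2830° ≈ 185.3°
Leg 3: φ1=-0.4273212, φ2=0.7814049, Δφ=1.2087260, Δλ=2.0105949 rad; a=sin²(Δφ/2)+cosφ1·cosφ2·sin²(Δλ/2)=0.7834766523; c=2·atan2(√a, √(1-a))=2.173598886; dist=6371·c=13847.999 ≈ 13848.0 km; running total=33865.6 km
Leg 3 bearing: y=sinΔλ·cosφ2=0.64236658, x=cosφ1·sinφ2-sinφ1·cosφ2·cosΔλ=0.51568316; θ=atan2(y, x)=51.2430° ≈ 51.2°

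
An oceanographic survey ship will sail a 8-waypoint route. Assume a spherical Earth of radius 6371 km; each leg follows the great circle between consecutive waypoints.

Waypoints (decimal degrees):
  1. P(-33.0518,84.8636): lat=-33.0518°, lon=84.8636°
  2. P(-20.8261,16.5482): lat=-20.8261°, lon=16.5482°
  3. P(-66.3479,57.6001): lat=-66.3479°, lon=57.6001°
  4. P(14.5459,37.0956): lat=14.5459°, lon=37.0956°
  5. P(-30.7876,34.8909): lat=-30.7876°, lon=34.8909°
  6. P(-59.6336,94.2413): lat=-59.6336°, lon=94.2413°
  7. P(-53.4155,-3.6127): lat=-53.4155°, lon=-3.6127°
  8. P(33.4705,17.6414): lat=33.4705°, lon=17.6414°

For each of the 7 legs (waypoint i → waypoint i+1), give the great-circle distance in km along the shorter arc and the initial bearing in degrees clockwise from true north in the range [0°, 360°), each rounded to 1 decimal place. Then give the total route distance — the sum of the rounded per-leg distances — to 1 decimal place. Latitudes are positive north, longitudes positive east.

Leg 1: dist=6793.3 km, bearing=262.8°
Leg 2: dist=5840.3 km, bearing=160.6°
Leg 3: dist=9153.4 km, bearing=340.0°
Leg 4: dist=5046.4 km, bearing=182.7°
Leg 5: dist=5389.5 km, bearing=144.5°
Leg 6: dist=5485.7 km, bearing=231.1°
Leg 7: dist=9876.9 km, bearing=17.6°
Total: 47585.5 km

Leg 1: φ1=-0.5768627, φ2=-0.3634840, Δφ=0.2133787, Δλ=-1.1923287 rad; a=sin²(Δφ/2)+cosφ1·cosφ2·sin²(Δλ/2)=0.2583120850; c=2·atan2(√a, √(1-a))=1.066289430; dist=6371·c=6793.330 ≈ 6793.3 km; running total=6793.3 km
Leg 1 bearing: y=sinΔλ·cosφ2=-0.86851945, x=cosφ1·sinφ2-sinφ1·cosφ2·cosΔλ=-0.10964382; θ=atan2(y, x)=-97.1951° <0 so +360° → 262.8049° ≈ 262.8°
Leg 2: φ1=-0.3634840, φ2=-1.1579893, Δφ=-0.7945053, Δλ=0.7164908 rad; a=sin²(Δφ/2)+cosφ1·cosφ2·sin²(Δλ/2)=0.1957808845; c=2·atan2(√a, √(1-a))=0.916705176; dist=6371·c=5840.329 ≈ 5840.3 km; running total=12633.6 km
Leg 2 bearing: y=sinΔλ·cosφ2=0.26347331, x=cosφ1·sinφ2-sinφ1·cosφ2·cosΔλ=-0.74858849; θ=atan2(y, x)=160.6100° ≈ 160.6°
Leg 3: φ1=-1.1579893, φ2=0.2538738, Δφ=1.4118632, Δλ=-0.3578710 rad; a=sin²(Δφ/2)+cosφ1·cosφ2·sin²(Δλ/2)=0.4331687044; c=2·atan2(√a, √(1-a))=1.436732506; dist=6371·c=9153.423 ≈ 9153.4 km; running total=21787.0 km
Leg 3 bearing: y=sinΔλ·cosφ2=-0.33905330, x=cosφ1·sinφ2-sinφ1·cosφ2·cosΔλ=0.93122348; θ=atan2(y, x)=-20.0063° <0 so +360° → 339.9937° ≈ 340.0°
Leg 4: φ1=0.2538738, φ2=-0.5373450, Δφ=-0.7912188, Δλ=-0.0384793 rad; a=sin²(Δφ/2)+cosφ1·cosφ2·sin²(Δλ/2)=0.1488182716; c=2·atan2(√a, √(1-a))=0.792083937; dist=6371·c=5046.367 ≈ 5046.4 km; running total=26833.4 km
Leg 4 bearing: y=sinΔλ·cosφ2=-0.03304826, x=cosφ1·sinφ2-sinφ1·cosφ2·cosΔλ=-0.71105090; θ=atan2(y, x)=-177.3389° <0 so +360° → 182.6611° ≈ 182.7°
Leg 5: φ1=-0.5373450, φ2=-1.0408027, Δφ=-0.5034577, Δλ=1.0358599 rad; a=sin²(Δφ/2)+cosφ1·cosφ2·sin²(Δλ/2)=0.1684862050; c=2·atan2(√a, √(1-a))=0.845940409; dist=6371·c=5389.486 ≈ 5389.5 km; running total=32222.9 km
Leg 5 bearing: y=sinΔλ·cosφ2=0.43490615, x=cosφ1·sinφ2-sinφ1·cosφ2·cosΔλ=-0.60930374; θ=atan2(y, x)=144.4817° ≈ 144.5°
Leg 6: φ1=-1.0408027, φ2=-0.9322763, Δφ=0.1085263, Δλ=-1.7078745 rad; a=sin²(Δφ/2)+cosφ1·cosφ2·sin²(Δλ/2)=0.1741769557; c=2·atan2(√a, √(1-a))=0.861043784; dist=6371·c=5485.710 ≈ 5485.7 km; running total=37708.6 km
Leg 6 bearing: y=sinΔλ·cosφ2=-0.59041682, x=cosφ1·sinφ2-sinφ1·cosφ2·cosΔλ=-0.47619887; θ=atan2(y, x)=-128.8878° <0 so +360° → 231.1122° ≈ 231.1°
Leg 7: φ1=-0.9322763, φ2=0.5841704, Δφ=1.5164468, Δλ=0.3709540 rad; a=sin²(Δφ/2)+cosφ1·cosφ2·sin²(Δλ/2)=0.4897469278; c=2·atan2(√a, √(1-a))=1.550288745; dist=6371·c=9876.890 ≈ 9876.9 km; running total=47585.5 km
Leg 7 bearing: y=sinΔλ·cosφ2=0.30239053, x=cosφ1·sinφ2-sinφ1·cosφ2·cosΔλ=0.95296352; θ=atan2(y, x)=17.6051° ≈ 17.6°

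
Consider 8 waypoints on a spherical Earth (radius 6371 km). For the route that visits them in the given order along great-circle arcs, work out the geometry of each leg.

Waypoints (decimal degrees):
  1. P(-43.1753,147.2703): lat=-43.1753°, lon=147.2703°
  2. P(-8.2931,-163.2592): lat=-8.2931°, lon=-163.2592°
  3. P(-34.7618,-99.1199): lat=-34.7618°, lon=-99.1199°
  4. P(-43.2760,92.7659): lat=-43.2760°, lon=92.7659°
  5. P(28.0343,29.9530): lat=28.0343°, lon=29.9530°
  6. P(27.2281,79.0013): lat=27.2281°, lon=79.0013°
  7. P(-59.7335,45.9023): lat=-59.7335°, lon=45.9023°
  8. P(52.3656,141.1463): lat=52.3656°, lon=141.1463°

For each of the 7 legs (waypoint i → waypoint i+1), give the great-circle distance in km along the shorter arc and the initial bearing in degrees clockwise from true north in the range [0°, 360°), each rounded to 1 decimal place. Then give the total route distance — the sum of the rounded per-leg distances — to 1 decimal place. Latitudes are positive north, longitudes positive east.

Leg 1: φ1=-0.7535511, φ2=-0.1447419, Δφ=0.6088092, Δλ=-5.4197622 rad; a=sin²(Δφ/2)+cosφ1·cosφ2·sin²(Δλ/2)=0.2161797572; c=2·atan2(√a, √(1-a))=0.967159317; dist=6371·c=6161.772 ≈ 6161.8 km; running total=6161.8 km
Leg 1 bearing: y=sinΔλ·cosφ2=0.75212354, x=cosφ1·sinφ2-sinφ1·cosφ2·cosΔλ=0.33480510; θ=atan2(y, x)=66.0039° ≈ 66.0°
Leg 2: φ1=-0.1447419, φ2=-0.6067079, Δφ=-0.4619660, Δλ=1.1194420 rad; a=sin²(Δφ/2)+cosφ1·cosφ2·sin²(Δλ/2)=0.2815847276; c=2·atan2(√a, √(1-a))=1.118724083; dist=6371·c=7127.391 ≈ 7127.4 km; running total=13289.2 km
Leg 2 bearing: y=sinΔλ·cosφ2=0.73925924, x=cosφ1·sinφ2-sinφ1·cosφ2·cosΔλ=-0.51251814; θ=atan2(y, x)=124.7330° ≈ 124.7°
Leg 3: φ1=-0.6067079, φ2=-0.7553087, Δφ=-0.1486008, Δλ=3.3490390 rad; a=sin²(Δφ/2)+cosφ1·cosφ2·sin²(Δλ/2)=0.5972213059; c=2·atan2(√a, √(1-a))=1.766485511; dist=6371·c=11254.279 ≈ 11254.3 km; running total=24543.5 km
Leg 3 bearing: y=sinΔλ·cosφ2=-0.14995245, x=cosφ1·sinφ2-sinφ1·cosφ2·cosΔλ=-0.96938451; θ=atan2(y, x)=-171.2067° <0 so +360° → 188.7933° ≈ 188.8°
Leg 4: φ1=-0.7553087, φ2=0.4892908, Δφ=1.2445995, Δλ=-1.0962919 rad; a=sin²(Δφ/2)+cosφ1·cosφ2·sin²(Δλ/2)=0.5142866763; c=2·atan2(√a, √(1-a))=1.599373569; dist=6371·c=10189.609 ≈ 10189.6 km; running total=34733.1 km
Leg 4 bearing: y=sinΔλ·cosφ2=-0.78514876, x=cosφ1·sinφ2-sinφ1·cosφ2·cosΔλ=0.61864771; θ=atan2(y, x)=-51.7641° <0 so +360° → 308.2359° ≈ 308.2°
Leg 5: φ1=0.4892908, φ2=0.4752200, Δφ=-0.0140708, Δλ=0.8560543 rad; a=sin²(Δφ/2)+cosφ1·cosφ2·sin²(Δλ/2)=0.1352720076; c=2·atan2(√a, √(1-a))=0.753270025; dist=6371·c=4799.083 ≈ 4799.1 km; running total=39532.2 km
Leg 5 bearing: y=sinΔλ·cosφ2=0.67157332, x=cosφ1·sinφ2-sinφ1·cosφ2·cosΔλ=0.12993553; θ=atan2(y, x)=79.0498° ≈ 79.0°
Leg 6: φ1=0.4752200, φ2=-1.0425462, Δφ=-1.5177662, Δλ=-0.5776865 rad; a=sin²(Δφ/2)+cosφ1·cosφ2·sin²(Δλ/2)=0.5098602942; c=2·atan2(√a, √(1-a))=1.590518194; dist=6371·c=10133.191 ≈ 10133.2 km; running total=49665.4 km
Leg 6 bearing: y=sinΔλ·cosφ2=-0.27524043, x=cosφ1·sinφ2-sinφ1·cosφ2·cosΔλ=-0.96117314; θ=atan2(y, x)=-164.0205° <0 so +360° → 195.9795° ≈ 196.0°
Leg 7: φ1=-1.0425462, φ2=0.9139521, Δφ=1.9564984, Δλ=1.6623214 rad; a=sin²(Δφ/2)+cosφ1·cosφ2·sin²(Δλ/2)=0.8560527482; c=2·atan2(√a, √(1-a))=2.363288966; dist=6371·c=15056.514 ≈ 15056.5 km; running total=64721.9 km
Leg 7 bearing: y=sinΔλ·cosφ2=0.60806499, x=cosφ1·sinφ2-sinφ1·cosφ2·cosΔλ=0.35094548; θ=atan2(y, x)=60.0086° ≈ 60.0°

Leg 1: dist=6161.8 km, bearing=66.0°
Leg 2: dist=7127.4 km, bearing=124.7°
Leg 3: dist=11254.3 km, bearing=188.8°
Leg 4: dist=10189.6 km, bearing=308.2°
Leg 5: dist=4799.1 km, bearing=79.0°
Leg 6: dist=10133.2 km, bearing=196.0°
Leg 7: dist=15056.5 km, bearing=60.0°
Total: 64721.9 km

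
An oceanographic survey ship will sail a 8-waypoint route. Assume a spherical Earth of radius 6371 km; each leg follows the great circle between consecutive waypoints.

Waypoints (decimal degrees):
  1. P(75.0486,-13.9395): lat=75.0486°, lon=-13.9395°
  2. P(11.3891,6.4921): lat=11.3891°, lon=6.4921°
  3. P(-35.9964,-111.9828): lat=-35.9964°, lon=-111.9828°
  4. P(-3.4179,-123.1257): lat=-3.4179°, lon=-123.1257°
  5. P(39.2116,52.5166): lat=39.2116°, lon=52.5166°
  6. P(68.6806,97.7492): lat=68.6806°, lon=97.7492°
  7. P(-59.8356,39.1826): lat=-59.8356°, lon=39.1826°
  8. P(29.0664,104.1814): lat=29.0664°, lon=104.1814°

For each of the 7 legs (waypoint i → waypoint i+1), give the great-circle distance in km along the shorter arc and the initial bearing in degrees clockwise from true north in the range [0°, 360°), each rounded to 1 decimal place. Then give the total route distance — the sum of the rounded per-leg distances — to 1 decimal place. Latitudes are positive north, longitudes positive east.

Leg 1: dist=7191.2 km, bearing=157.8°
Leg 2: dist=13300.8 km, bearing=234.9°
Leg 3: dist=3798.9 km, bearing=339.9°
Leg 4: dist=16010.7 km, bearing=5.7°
Leg 5: dist=4232.7 km, bearing=24.7°
Leg 6: dist=15038.8 km, bearing=217.5°
Leg 7: dist=11515.0 km, bearing=54.6°
Total: 71088.1 km

Leg 1: φ1=1.3098452, φ2=0.1987773, Δφ=-1.1110679, Δλ=0.3565987 rad; a=sin²(Δφ/2)+cosφ1·cosφ2·sin²(Δλ/2)=0.2861032423; c=2·atan2(√a, √(1-a))=1.128746099; dist=6371·c=7191.241 ≈ 7191.2 km; running total=7191.2 km
Leg 1 bearing: y=sinΔλ·cosφ2=0.34221493, x=cosφ1·sinφ2-sinφ1·cosφ2·cosΔλ=-0.83658929; θ=atan2(y, x)=157.7525° ≈ 157.8°
Leg 2: φ1=0.1987773, φ2=-0.6282557, Δφ=-0.8270330, Δλ=-2.0677771 rad; a=sin²(Δφ/2)+cosφ1·cosφ2·sin²(Δλ/2)=0.7471002270; c=2·atan2(√a, √(1-a))=2.087711210; dist=6371·c=13300.808 ≈ 13300.8 km; running total=20492.0 km
Leg 2 bearing: y=sinΔλ·cosφ2=-0.71117948, x=cosφ1·sinφ2-sinφ1·cosφ2·cosΔλ=-0.49998965; θ=atan2(y, x)=-125.1089° <0 so +360° → 234.8911° ≈ 234.9°
Leg 3: φ1=-0.6282557, φ2=-0.0596536, Δφ=0.5686021, Δλ=-0.1944803 rad; a=sin²(Δφ/2)+cosφ1·cosφ2·sin²(Δλ/2)=0.0862852263; c=2·atan2(√a, √(1-a))=0.596281464; dist=6371·c=3798.909 ≈ 3798.9 km; running total=24290.9 km
Leg 3 bearing: y=sinΔλ·cosφ2=-0.19291290, x=cosφ1·sinφ2-sinφ1·cosφ2·cosΔλ=0.52739450; θ=atan2(y, x)=-20.0918° <0 so +360° → 339.9082° ≈ 339.9°
Leg 4: φ1=-0.0596536, φ2=0.6843715, Δφ=0.7440251, Δλ=3.0655364 rad; a=sin²(Δφ/2)+cosφ1·cosφ2·sin²(Δλ/2)=0.9044461082; c=2·atan2(√a, √(1-a))=2.513061869; dist=6371·c=16010.717 ≈ 16010.7 km; running total=40301.6 km
Leg 4 bearing: y=sinΔλ·cosφ2=0.05887281, x=cosφ1·sinφ2-sinφ1·cosφ2·cosΔλ=0.58500203; θ=atan2(y, x)=5.7467° ≈ 5.7°
Leg 5: φ1=0.6843715, φ2=1.1987026, Δφ=0.5143311, Δλ=0.7894578 rad; a=sin²(Δφ/2)+cosφ1·cosφ2·sin²(Δλ/2)=0.1063477801; c=2·atan2(√a, √(1-a))=0.664371519; dist=6371·c=4232.711 ≈ 4232.7 km; running total=44534.3 km
Leg 5 bearing: y=sinΔλ·cosφ2=0.25812199, x=cosφ1·sinφ2-sinφ1·cosφ2·cosΔλ=0.55993281; θ=atan2(y, x)=24.7491° ≈ 24.7°
Leg 6: φ1=1.1987026, φ2=-1.0443282, Δφ=-2.2430308, Δλ=-1.0221800 rad; a=sin²(Δφ/2)+cosφ1·cosφ2·sin²(Δλ/2)=0.8550749243; c=2·atan2(√a, √(1-a))=2.360507351; dist=6371·c=15038.792 ≈ 15038.8 km; running total=59573.1 km
Leg 6 bearing: y=sinΔλ·cosφ2=-0.42874195, x=cosφ1·sinφ2-sinφ1·cosφ2·cosΔλ=-0.55845102; θ=atan2(y, x)=-142.4853° <0 so +360° → 217.5147° ≈ 217.5°
Leg 7: φ1=-1.0443282, φ2=0.5073044, Δφ=1.5516326, Δλ=1.1344431 rad; a=sin²(Δφ/2)+cosφ1·cosφ2·sin²(Δλ/2)=0.6172072394; c=2·atan2(√a, √(1-a))=1.807412548; dist=6371·c=11515.025 ≈ 11515.0 km; running total=71088.1 km
Leg 7 bearing: y=sinΔλ·cosφ2=0.79215718, x=cosφ1·sinφ2-sinφ1·cosφ2·cosΔλ=0.56350409; θ=atan2(y, x)=54.5737° ≈ 54.6°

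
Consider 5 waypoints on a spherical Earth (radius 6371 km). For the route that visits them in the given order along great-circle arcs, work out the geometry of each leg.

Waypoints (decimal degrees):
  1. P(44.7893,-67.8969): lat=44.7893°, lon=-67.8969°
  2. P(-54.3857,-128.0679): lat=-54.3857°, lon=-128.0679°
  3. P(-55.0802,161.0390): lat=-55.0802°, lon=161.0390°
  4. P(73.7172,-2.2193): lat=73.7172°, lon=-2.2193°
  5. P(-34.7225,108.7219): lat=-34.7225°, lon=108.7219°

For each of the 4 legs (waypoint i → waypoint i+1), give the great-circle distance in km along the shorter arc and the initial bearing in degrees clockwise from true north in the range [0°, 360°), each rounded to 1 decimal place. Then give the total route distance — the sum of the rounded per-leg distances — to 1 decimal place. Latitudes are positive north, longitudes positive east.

Leg 1: φ1=0.7817208, φ2=-0.9492095, Δφ=-1.7309303, Δλ=-1.0501821 rad; a=sin²(Δφ/2)+cosφ1·cosφ2·sin²(Δλ/2)=0.6835792859; c=2·atan2(√a, √(1-a))=1.946748720; dist=6371·c=12402.736 ≈ 12402.7 km; running total=12402.7 km
Leg 1 bearing: y=sinΔλ·cosφ2=-0.50517574, x=cosφ1·sinφ2-sinφ1·cosφ2·cosΔλ=-0.78101988; θ=atan2(y, x)=-147.1046° <0 so +360° → 212.8954° ≈ 212.9°
Leg 2: φ1=-0.9492095, φ2=-0.9613308, Δφ=-0.0121213, Δλ=5.0458673 rad; a=sin²(Δφ/2)+cosφ1·cosφ2·sin²(Δλ/2)=0.1121504850; c=2·atan2(√a, √(1-a))=0.682974352; dist=6371·c=4351.230 ≈ 4351.2 km; running total=16753.9 km
Leg 2 bearing: y=sinΔλ·cosφ2=-0.54089385, x=cosφ1·sinφ2-sinφ1·cosφ2·cosΔλ=-0.32515359; θ=atan2(y, x)=-121.0118° <0 so +360° → 238.9882° ≈ 239.0°
Leg 3: φ1=-0.9613308, φ2=1.2866079, Δφ=2.2479387, Δλ=-2.8493949 rad; a=sin²(Δφ/2)+cosφ1·cosφ2·sin²(Δλ/2)=0.9703796358; c=2·atan2(√a, √(1-a))=2.795658963; dist=6371·c=17811.143 ≈ 17811.1 km; running total=34565.0 km
Leg 3 bearing: y=sinΔλ·cosφ2=-0.08076516, x=cosφ1·sinφ2-sinφ1·cosφ2·cosΔλ=0.32931593; θ=atan2(y, x)=-13.7799° <0 so +360° → 346.2201° ≈ 346.2°
Leg 4: φ1=1.2866079, φ2=-0.6060219, Δφ=-1.8926298, Δλ=1.9362892 rad; a=sin²(Δφ/2)+cosφ1·cosφ2·sin²(Δλ/2)=0.8145599785; c=2·atan2(√a, √(1-a))=2.251216852; dist=6371·c=14342.503 ≈ 14342.5 km; running total=48907.5 km
Leg 4 bearing: y=sinΔλ·cosφ2=0.76763070, x=cosφ1·sinφ2-sinφ1·cosφ2·cosΔλ=0.12227507; θ=atan2(y, x)=80.9495° ≈ 80.9°

Leg 1: dist=12402.7 km, bearing=212.9°
Leg 2: dist=4351.2 km, bearing=239.0°
Leg 3: dist=17811.1 km, bearing=346.2°
Leg 4: dist=14342.5 km, bearing=80.9°
Total: 48907.5 km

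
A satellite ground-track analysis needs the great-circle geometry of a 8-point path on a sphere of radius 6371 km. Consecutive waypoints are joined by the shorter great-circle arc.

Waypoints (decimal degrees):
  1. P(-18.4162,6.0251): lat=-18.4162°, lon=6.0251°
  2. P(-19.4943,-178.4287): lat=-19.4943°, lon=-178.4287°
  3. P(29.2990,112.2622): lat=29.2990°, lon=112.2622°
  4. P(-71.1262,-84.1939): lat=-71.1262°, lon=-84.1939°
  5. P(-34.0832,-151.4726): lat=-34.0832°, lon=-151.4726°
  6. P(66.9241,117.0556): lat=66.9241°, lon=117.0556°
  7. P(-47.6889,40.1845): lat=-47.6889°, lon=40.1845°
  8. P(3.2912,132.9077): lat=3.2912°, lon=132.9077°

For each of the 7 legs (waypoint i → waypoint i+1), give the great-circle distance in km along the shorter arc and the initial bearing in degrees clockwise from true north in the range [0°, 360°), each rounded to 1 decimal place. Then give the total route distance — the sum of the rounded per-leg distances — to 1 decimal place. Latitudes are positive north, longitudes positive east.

Leg 1: φ1=-0.3214233, φ2=-0.3402397, Δφ=-0.0188164, Δλ=-3.2193261 rad; a=sin²(Δφ/2)+cosφ1·cosφ2·sin²(Δλ/2)=0.8931353319; c=2·atan2(√a, √(1-a))=2.475546254; dist=6371·c=15771.705 ≈ 15771.7 km; running total=15771.7 km
Leg 1 bearing: y=sinΔλ·cosφ2=0.07320361, x=cosφ1·sinφ2-sinφ1·cosφ2·cosΔλ=-0.61353050; θ=atan2(y, x)=173.1959° ≈ 173.2°
Leg 2: φ1=-0.3402397, φ2=0.5113640, Δφ=0.8516037, Δλ=5.0735133 rad; a=sin²(Δφ/2)+cosφ1·cosφ2·sin²(Δλ/2)=0.4364218894; c=2·atan2(√a, √(1-a))=1.443294930; dist=6371·c=9195.232 ≈ 9195.2 km; running total=24966.9 km
Leg 2 bearing: y=sinΔλ·cosφ2=-0.81582893, x=cosφ1·sinφ2-sinφ1·cosφ2·cosΔλ=0.56414045; θ=atan2(y, x)=-55.3364° <0 so +360° → 304.6636° ≈ 304.7°
Leg 3: φ1=0.5113640, φ2=-1.2413864, Δφ=-1.7527504, Δλ=-3.4288058 rad; a=sin²(Δφ/2)+cosφ1·cosφ2·sin²(Δλ/2)=0.8668018451; c=2·atan2(√a, √(1-a))=2.394406049; dist=6371·c=15254.761 ≈ 15254.8 km; running total=40221.7 km
Leg 3 bearing: y=sinΔλ·cosφ2=0.09163696, x=cosφ1·sinφ2-sinφ1·cosφ2·cosΔλ=-0.67337084; θ=atan2(y, x)=172.2504° ≈ 172.3°
Leg 4: φ1=-1.2413864, φ2=-0.5948641, Δφ=0.6465223, Δλ=-1.1742348 rad; a=sin²(Δφ/2)+cosφ1·cosφ2·sin²(Δλ/2)=0.1831256798; c=2·atan2(√a, √(1-a))=0.884406588; dist=6371·c=5634.554 ≈ 5634.6 km; running total=45856.3 km
Leg 4 bearing: y=sinΔλ·cosφ2=-0.76394995, x=cosφ1·sinφ2-sinφ1·cosφ2·cosΔλ=0.12142132; θ=atan2(y, x)=-80.9690° <0 so +360° → 279.0310° ≈ 279.0°
Leg 5: φ1=-0.5948641, φ2=1.1680459, Δφ=1.7629100, Δλ=4.6867012 rad; a=sin²(Δφ/2)+cosφ1·cosφ2·sin²(Δλ/2)=0.7619473970; c=2·atan2(√a, √(1-a))=2.122213401; dist=6371·c=13520.622 ≈ 13520.6 km; running total=59376.9 km
Leg 5 bearing: y=sinΔλ·cosφ2=-0.39182087, x=cosφ1·sinφ2-sinφ1·cosφ2·cosΔλ=0.75631386; θ=atan2(y, x)=-27.3872° <0 so +360° → 332.6128° ≈ 332.6°
Leg 6: φ1=1.1680459, φ2=-0.8323283, Δφ=-2.0003742, Δλ=-1.3416538 rad; a=sin²(Δφ/2)+cosφ1·cosφ2·sin²(Δλ/2)=0.8102002609; c=2·atan2(√a, √(1-a))=2.240049611; dist=6371·c=14271.356 ≈ 14271.4 km; running total=73648.3 km
Leg 6 bearing: y=sinΔλ·cosφ2=-0.65556052, x=cosφ1·sinφ2-sinφ1·cosφ2·cosΔλ=-0.43051550; θ=atan2(y, x)=-123.2934° <0 so +360° → 236.7066° ≈ 236.7°
Leg 7: φ1=-0.8323283, φ2=0.0574423, Δφ=0.8897706, Δλ=1.6183251 rad; a=sin²(Δφ/2)+cosφ1·cosφ2·sin²(Δλ/2)=0.5371923717; c=2·atan2(√a, √(1-a))=1.645249838; dist=6371·c=10481.887 ≈ 10481.9 km; running total=84130.2 km
Leg 7 bearing: y=sinΔλ·cosφ2=0.99722323, x=cosφ1·sinφ2-sinφ1·cosφ2·cosΔλ=0.00356993; θ=atan2(y, x)=89.7949° ≈ 89.8°

Leg 1: dist=15771.7 km, bearing=173.2°
Leg 2: dist=9195.2 km, bearing=304.7°
Leg 3: dist=15254.8 km, bearing=172.3°
Leg 4: dist=5634.6 km, bearing=279.0°
Leg 5: dist=13520.6 km, bearing=332.6°
Leg 6: dist=14271.4 km, bearing=236.7°
Leg 7: dist=10481.9 km, bearing=89.8°
Total: 84130.2 km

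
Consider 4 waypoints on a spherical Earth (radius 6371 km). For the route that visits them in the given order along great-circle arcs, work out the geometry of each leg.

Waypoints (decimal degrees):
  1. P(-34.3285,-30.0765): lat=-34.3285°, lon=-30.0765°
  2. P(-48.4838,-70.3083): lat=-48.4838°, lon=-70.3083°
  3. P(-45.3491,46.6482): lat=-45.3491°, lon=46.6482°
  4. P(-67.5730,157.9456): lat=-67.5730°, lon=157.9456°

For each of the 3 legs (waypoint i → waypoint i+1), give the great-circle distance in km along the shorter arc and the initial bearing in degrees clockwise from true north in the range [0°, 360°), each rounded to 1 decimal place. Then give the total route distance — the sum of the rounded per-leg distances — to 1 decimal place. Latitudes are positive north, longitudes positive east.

Leg 1: φ1=-0.5991454, φ2=-0.8462019, Δφ=-0.2470566, Δλ=-0.7021774 rad; a=sin²(Δφ/2)+cosφ1·cosφ2·sin²(Δλ/2)=0.0799263300; c=2·atan2(√a, √(1-a))=0.573241496; dist=6371·c=3652.122 ≈ 3652.1 km; running total=3652.1 km
Leg 1 bearing: y=sinΔλ·cosφ2=-0.42811079, x=cosφ1·sinφ2-sinφ1·cosφ2·cosΔλ=-0.33297687; θ=atan2(y, x)=-127.8751° <0 so +360° → 232.1249° ≈ 232.1°
Leg 2: φ1=-0.8462019, φ2=-0.7914911, Δφ=0.0547108, Δλ=2.0412760 rad; a=sin²(Δφ/2)+cosφ1·cosφ2·sin²(Δλ/2)=0.3392456113; c=2·atan2(√a, √(1-a))=1.243473895; dist=6371·c=7922.172 ≈ 7922.2 km; running total=11574.3 km
Leg 2 bearing: y=sinΔλ·cosφ2=0.62642836, x=cosφ1·sinφ2-sinφ1·cosφ2·cosΔλ=-0.71008423; θ=atan2(y, x)=138.5816° ≈ 138.6°
Leg 3: φ1=-0.7914911, φ2=-1.1793713, Δφ=-0.3878802, Δλ=1.9425061 rad; a=sin²(Δφ/2)+cosφ1·cosφ2·sin²(Δλ/2)=0.2198931827; c=2·atan2(√a, √(1-a))=0.976152645; dist=6371·c=6219.069 ≈ 6219.1 km; running total=17793.4 km
Leg 3 bearing: y=sinΔλ·cosφ2=0.35545210, x=cosφ1·sinφ2-sinφ1·cosφ2·cosΔλ=-0.74820752; θ=atan2(y, x)=154.5889° ≈ 154.6°

Leg 1: dist=3652.1 km, bearing=232.1°
Leg 2: dist=7922.2 km, bearing=138.6°
Leg 3: dist=6219.1 km, bearing=154.6°
Total: 17793.4 km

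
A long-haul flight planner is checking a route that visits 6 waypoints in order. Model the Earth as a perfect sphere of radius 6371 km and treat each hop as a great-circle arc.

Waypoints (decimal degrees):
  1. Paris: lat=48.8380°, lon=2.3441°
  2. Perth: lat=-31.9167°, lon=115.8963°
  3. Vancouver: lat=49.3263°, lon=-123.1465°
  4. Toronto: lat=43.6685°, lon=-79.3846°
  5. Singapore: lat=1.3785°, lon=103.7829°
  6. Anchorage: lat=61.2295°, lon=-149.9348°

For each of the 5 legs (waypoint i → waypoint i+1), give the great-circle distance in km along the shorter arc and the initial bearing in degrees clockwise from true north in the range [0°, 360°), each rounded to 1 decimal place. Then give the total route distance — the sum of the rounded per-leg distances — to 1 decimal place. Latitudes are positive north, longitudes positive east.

Leg 1: dist=14278.4 km, bearing=96.8°
Leg 2: dist=14819.9 km, bearing=50.1°
Leg 3: dist=3359.4 km, bearing=83.9°
Leg 4: dist=14996.2 km, bearing=355.5°
Leg 5: dist=10734.2 km, bearing=27.7°
Total: 58188.1 km

Leg 1: φ1=0.8523839, φ2=-0.5570515, Δφ=-1.4094354, Δλ=1.9818598 rad; a=sin²(Δφ/2)+cosφ1·cosφ2·sin²(Δλ/2)=0.8106315726; c=2·atan2(√a, √(1-a))=2.241149975; dist=6371·c=14278.366 ≈ 14278.4 km; running total=14278.4 km
Leg 1 bearing: y=sinΔλ·cosφ2=0.77810807, x=cosφ1·sinφ2-sinφ1·cosφ2·cosΔλ=-0.09262793; θ=atan2(y, x)=96.7887° ≈ 96.8°
Leg 2: φ1=-0.5570515, φ2=0.8609063, Δφ=1.4179578, Δλ=-4.1720839 rad; a=sin²(Δφ/2)+cosφ1·cosφ2·sin²(Δλ/2)=0.8427733190; c=2·atan2(√a, √(1-a))=2.326150607; dist=6371·c=14819.906 ≈ 14819.9 km; running total=29098.3 km
Leg 2 bearing: y=sinΔλ·cosφ2=0.55890967, x=cosφ1·sinφ2-sinφ1·cosφ2·cosΔλ=0.46652523; θ=atan2(y, x)=50.1480° ≈ 50.1°
Leg 3: φ1=0.8609063, φ2=0.7621591, Δφ=-0.0987472, Δλ=0.7637892 rad; a=sin²(Δφ/2)+cosφ1·cosφ2·sin²(Δλ/2)=0.0679142167; c=2·atan2(√a, √(1-a))=0.527294629; dist=6371·c=3359.394 ≈ 3359.4 km; running total=32457.7 km
Leg 3 bearing: y=sinΔλ·cosφ2=0.50031232, x=cosφ1·sinφ2-sinφ1·cosφ2·cosΔλ=0.05380603; θ=atan2(y, x)=83.8617° ≈ 83.9°
Leg 4: φ1=0.7621591, φ2=0.0240594, Δφ=-0.7380997, Δλ=3.1968760 rad; a=sin²(Δφ/2)+cosφ1·cosφ2·sin²(Δλ/2)=0.8527108697; c=2·atan2(√a, √(1-a))=2.353814312; dist=6371·c=14996.151 ≈ 14996.2 km; running total=47453.9 km
Leg 4 bearing: y=sinΔλ·cosφ2=-0.05523916, x=cosφ1·sinφ2-sinφ1·cosφ2·cosΔλ=0.70663202; θ=atan2(y, x)=-4.4699° <0 so +360° → 355.5301° ≈ 355.5°
Leg 5: φ1=0.0240594, φ2=1.0686564, Δφ=1.0445970, Δλ=-4.4282092 rad; a=sin²(Δφ/2)+cosφ1·cosφ2·sin²(Δλ/2)=0.5569082431; c=2·atan2(√a, √(1-a))=1.684859990; dist=6371·c=10734.243 ≈ 10734.2 km; running total=58188.1 km
Leg 5 bearing: y=sinΔλ·cosφ2=0.46199832, x=cosφ1·sinφ2-sinφ1·cosφ2·cosΔλ=0.87954725; θ=atan2(y, x)=27.7115° ≈ 27.7°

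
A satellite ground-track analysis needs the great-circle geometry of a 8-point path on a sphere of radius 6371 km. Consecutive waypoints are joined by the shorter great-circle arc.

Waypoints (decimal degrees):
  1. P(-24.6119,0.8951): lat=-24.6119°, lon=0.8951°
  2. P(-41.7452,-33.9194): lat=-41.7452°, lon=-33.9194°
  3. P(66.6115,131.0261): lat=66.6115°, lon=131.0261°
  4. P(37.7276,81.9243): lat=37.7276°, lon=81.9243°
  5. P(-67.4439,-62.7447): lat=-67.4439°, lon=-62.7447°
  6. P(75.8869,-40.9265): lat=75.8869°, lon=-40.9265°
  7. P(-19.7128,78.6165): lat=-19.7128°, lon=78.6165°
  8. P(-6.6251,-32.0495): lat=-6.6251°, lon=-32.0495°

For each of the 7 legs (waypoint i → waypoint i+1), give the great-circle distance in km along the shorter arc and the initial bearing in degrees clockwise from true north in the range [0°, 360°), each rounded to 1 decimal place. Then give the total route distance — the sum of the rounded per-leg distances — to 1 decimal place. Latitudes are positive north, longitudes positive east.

Leg 1: dist=3721.4 km, bearing=230.6°
Leg 2: dist=17099.9 km, bearing=13.5°
Leg 3: dist=4436.4 km, bearing=248.8°
Leg 4: dist=16051.2 km, bearing=202.4°
Leg 5: dist=16009.7 km, bearing=8.9°
Leg 6: dist=12912.4 km, bearing=65.8°
Leg 7: dist=11889.4 km, bearing=256.3°
Total: 82120.4 km

Leg 1: φ1=-0.4295587, φ2=-0.7285912, Δφ=-0.2990325, Δλ=-0.6076277 rad; a=sin²(Δφ/2)+cosφ1·cosφ2·sin²(Δλ/2)=0.0828978102; c=2·atan2(√a, √(1-a))=0.584107885; dist=6371·c=3721.351 ≈ 3721.4 km; running total=3721.4 km
Leg 1 bearing: y=sinΔλ·cosφ2=-0.42597194, x=cosφ1·sinφ2-sinφ1·cosφ2·cosΔλ=-0.35021559; θ=atan2(y, x)=-129.4256° <0 so +360° → 230.5744° ≈ 230.6°
Leg 2: φ1=-0.7285912, φ2=1.1625900, Δφ=1.8911812, Δλ=2.8788421 rad; a=sin²(Δφ/2)+cosφ1·cosφ2·sin²(Δλ/2)=0.9485631860; c=2·atan2(√a, √(1-a))=2.684017509; dist=6371·c=17099.876 ≈ 17099.9 km; running total=20821.3 km
Leg 2 bearing: y=sinΔλ·cosφ2=0.10310644, x=cosφ1·sinφ2-sinφ1·cosφ2·cosΔλ=0.42957343; θ=atan2(y, x)=13.4968° ≈ 13.5°
Leg 3: φ1=1.1625900, φ2=0.6584708, Δφ=-0.5041192, Δλ=-0.8569881 rad; a=sin²(Δφ/2)+cosφ1·cosφ2·sin²(Δλ/2)=0.1164040994; c=2·atan2(√a, √(1-a))=0.696344825; dist=6371·c=4436.413 ≈ 4436.4 km; running total=25257.7 km
Leg 3 bearing: y=sinΔλ·cosφ2=-0.59784259, x=cosφ1·sinφ2-sinφ1·cosφ2·cosΔλ=-0.23238110; θ=atan2(y, x)=-111.2411° <0 so +360° → 248.7589° ≈ 248.8°
Leg 4: φ1=0.6584708, φ2=-1.1771181, Δφ=-1.8355890, Δλ=-2.5249504 rad; a=sin²(Δφ/2)+cosφ1·cosφ2·sin²(Δλ/2)=0.9063067451; c=2·atan2(√a, √(1-a))=2.519418870; dist=6371·c=16051.218 ≈ 16051.2 km; running total=41308.9 km
Leg 4 bearing: y=sinΔλ·cosφ2=-0.22182851, x=cosφ1·sinφ2-sinφ1·cosφ2·cosΔλ=-0.53893546; θ=atan2(y, x)=-157.6277° <0 so +360° → 202.3723° ≈ 202.4°
Leg 5: φ1=-1.1771181, φ2=1.3244763, Δφ=2.5015944, Δλ=0.3807994 rad; a=sin²(Δφ/2)+cosφ1·cosφ2·sin²(Δλ/2)=0.9043983743; c=2·atan2(√a, √(1-a))=2.512899515; dist=6371·c=16009.683 ≈ 16009.7 km; running total=57318.6 km
Leg 5 bearing: y=sinΔλ·cosφ2=0.09062504, x=cosφ1·sinφ2-sinφ1·cosφ2·cosΔλ=0.58106361; θ=atan2(y, x)=8.8647° ≈ 8.9°
Leg 6: φ1=1.3244763, φ2=-0.3440533, Δφ=-1.6685295, Δλ=2.0864189 rad; a=sin²(Δφ/2)+cosφ1·cosφ2·sin²(Δλ/2)=0.7201542898; c=2·atan2(√a, √(1-a))=2.026738660; dist=6371·c=12912.352 ≈ 12912.4 km; running total=70231.0 km
Leg 6 bearing: y=sinΔλ·cosφ2=0.81900055, x=cosφ1·sinφ2-sinφ1·cosφ2·cosΔλ=0.36792180; θ=atan2(y, x)=65.8088° ≈ 65.8°
Leg 7: φ1=-0.3440533, φ2=-0.1156298, Δφ=0.2284235, Δλ=-1.9314861 rad; a=sin²(Δφ/2)+cosφ1·cosφ2·sin²(Δλ/2)=0.6455512993; c=2·atan2(√a, √(1-a))=1.866175475; dist=6371·c=11889.404 ≈ 11889.4 km; running total=82120.4 km
Leg 7 bearing: y=sinΔλ·cosφ2=-0.92940563, x=cosφ1·sinφ2-sinφ1·cosφ2·cosΔλ=-0.22685780; θ=atan2(y, x)=-103.7171° <0 so +360° → 256.2829° ≈ 256.3°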